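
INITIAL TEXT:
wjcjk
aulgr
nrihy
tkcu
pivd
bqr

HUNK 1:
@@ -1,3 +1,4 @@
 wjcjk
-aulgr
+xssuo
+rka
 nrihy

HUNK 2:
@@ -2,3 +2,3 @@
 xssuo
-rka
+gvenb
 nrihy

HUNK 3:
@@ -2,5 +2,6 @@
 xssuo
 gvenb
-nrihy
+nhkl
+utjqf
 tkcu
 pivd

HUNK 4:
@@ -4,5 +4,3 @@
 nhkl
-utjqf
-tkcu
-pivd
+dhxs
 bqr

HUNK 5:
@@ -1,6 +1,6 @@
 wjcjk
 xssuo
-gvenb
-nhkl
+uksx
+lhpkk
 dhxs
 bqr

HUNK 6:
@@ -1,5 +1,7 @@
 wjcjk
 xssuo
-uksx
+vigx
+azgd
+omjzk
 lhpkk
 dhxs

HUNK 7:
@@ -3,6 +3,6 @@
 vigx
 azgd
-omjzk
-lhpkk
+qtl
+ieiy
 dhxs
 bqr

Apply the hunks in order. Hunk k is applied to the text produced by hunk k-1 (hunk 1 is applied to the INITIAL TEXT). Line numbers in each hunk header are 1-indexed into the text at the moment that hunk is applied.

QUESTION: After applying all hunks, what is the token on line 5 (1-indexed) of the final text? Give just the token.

Answer: qtl

Derivation:
Hunk 1: at line 1 remove [aulgr] add [xssuo,rka] -> 7 lines: wjcjk xssuo rka nrihy tkcu pivd bqr
Hunk 2: at line 2 remove [rka] add [gvenb] -> 7 lines: wjcjk xssuo gvenb nrihy tkcu pivd bqr
Hunk 3: at line 2 remove [nrihy] add [nhkl,utjqf] -> 8 lines: wjcjk xssuo gvenb nhkl utjqf tkcu pivd bqr
Hunk 4: at line 4 remove [utjqf,tkcu,pivd] add [dhxs] -> 6 lines: wjcjk xssuo gvenb nhkl dhxs bqr
Hunk 5: at line 1 remove [gvenb,nhkl] add [uksx,lhpkk] -> 6 lines: wjcjk xssuo uksx lhpkk dhxs bqr
Hunk 6: at line 1 remove [uksx] add [vigx,azgd,omjzk] -> 8 lines: wjcjk xssuo vigx azgd omjzk lhpkk dhxs bqr
Hunk 7: at line 3 remove [omjzk,lhpkk] add [qtl,ieiy] -> 8 lines: wjcjk xssuo vigx azgd qtl ieiy dhxs bqr
Final line 5: qtl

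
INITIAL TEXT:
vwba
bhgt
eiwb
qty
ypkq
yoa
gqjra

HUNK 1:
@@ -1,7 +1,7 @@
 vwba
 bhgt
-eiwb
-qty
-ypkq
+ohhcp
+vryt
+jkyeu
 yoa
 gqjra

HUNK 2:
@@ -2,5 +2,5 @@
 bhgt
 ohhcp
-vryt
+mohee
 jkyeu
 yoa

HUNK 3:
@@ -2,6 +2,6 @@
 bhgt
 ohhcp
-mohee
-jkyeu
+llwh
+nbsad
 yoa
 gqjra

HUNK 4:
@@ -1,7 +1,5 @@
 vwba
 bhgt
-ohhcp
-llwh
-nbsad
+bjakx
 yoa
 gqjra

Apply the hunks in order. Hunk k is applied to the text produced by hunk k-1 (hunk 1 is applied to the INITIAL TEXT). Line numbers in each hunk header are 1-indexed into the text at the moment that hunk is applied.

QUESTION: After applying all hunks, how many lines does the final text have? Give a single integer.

Hunk 1: at line 1 remove [eiwb,qty,ypkq] add [ohhcp,vryt,jkyeu] -> 7 lines: vwba bhgt ohhcp vryt jkyeu yoa gqjra
Hunk 2: at line 2 remove [vryt] add [mohee] -> 7 lines: vwba bhgt ohhcp mohee jkyeu yoa gqjra
Hunk 3: at line 2 remove [mohee,jkyeu] add [llwh,nbsad] -> 7 lines: vwba bhgt ohhcp llwh nbsad yoa gqjra
Hunk 4: at line 1 remove [ohhcp,llwh,nbsad] add [bjakx] -> 5 lines: vwba bhgt bjakx yoa gqjra
Final line count: 5

Answer: 5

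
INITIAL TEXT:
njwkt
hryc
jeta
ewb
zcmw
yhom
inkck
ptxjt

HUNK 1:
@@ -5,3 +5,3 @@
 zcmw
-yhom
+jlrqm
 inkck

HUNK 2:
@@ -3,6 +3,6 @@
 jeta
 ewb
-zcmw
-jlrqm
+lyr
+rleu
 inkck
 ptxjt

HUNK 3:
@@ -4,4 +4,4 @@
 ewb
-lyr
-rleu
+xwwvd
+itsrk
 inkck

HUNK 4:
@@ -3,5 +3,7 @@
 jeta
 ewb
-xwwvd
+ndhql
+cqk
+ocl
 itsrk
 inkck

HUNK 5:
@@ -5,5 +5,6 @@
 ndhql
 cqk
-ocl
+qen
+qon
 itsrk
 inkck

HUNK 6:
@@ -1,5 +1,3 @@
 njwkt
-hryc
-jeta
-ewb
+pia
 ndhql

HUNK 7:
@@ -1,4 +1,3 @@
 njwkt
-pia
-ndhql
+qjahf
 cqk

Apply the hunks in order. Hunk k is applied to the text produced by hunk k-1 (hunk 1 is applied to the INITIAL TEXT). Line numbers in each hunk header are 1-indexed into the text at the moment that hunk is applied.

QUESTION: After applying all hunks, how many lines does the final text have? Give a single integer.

Answer: 8

Derivation:
Hunk 1: at line 5 remove [yhom] add [jlrqm] -> 8 lines: njwkt hryc jeta ewb zcmw jlrqm inkck ptxjt
Hunk 2: at line 3 remove [zcmw,jlrqm] add [lyr,rleu] -> 8 lines: njwkt hryc jeta ewb lyr rleu inkck ptxjt
Hunk 3: at line 4 remove [lyr,rleu] add [xwwvd,itsrk] -> 8 lines: njwkt hryc jeta ewb xwwvd itsrk inkck ptxjt
Hunk 4: at line 3 remove [xwwvd] add [ndhql,cqk,ocl] -> 10 lines: njwkt hryc jeta ewb ndhql cqk ocl itsrk inkck ptxjt
Hunk 5: at line 5 remove [ocl] add [qen,qon] -> 11 lines: njwkt hryc jeta ewb ndhql cqk qen qon itsrk inkck ptxjt
Hunk 6: at line 1 remove [hryc,jeta,ewb] add [pia] -> 9 lines: njwkt pia ndhql cqk qen qon itsrk inkck ptxjt
Hunk 7: at line 1 remove [pia,ndhql] add [qjahf] -> 8 lines: njwkt qjahf cqk qen qon itsrk inkck ptxjt
Final line count: 8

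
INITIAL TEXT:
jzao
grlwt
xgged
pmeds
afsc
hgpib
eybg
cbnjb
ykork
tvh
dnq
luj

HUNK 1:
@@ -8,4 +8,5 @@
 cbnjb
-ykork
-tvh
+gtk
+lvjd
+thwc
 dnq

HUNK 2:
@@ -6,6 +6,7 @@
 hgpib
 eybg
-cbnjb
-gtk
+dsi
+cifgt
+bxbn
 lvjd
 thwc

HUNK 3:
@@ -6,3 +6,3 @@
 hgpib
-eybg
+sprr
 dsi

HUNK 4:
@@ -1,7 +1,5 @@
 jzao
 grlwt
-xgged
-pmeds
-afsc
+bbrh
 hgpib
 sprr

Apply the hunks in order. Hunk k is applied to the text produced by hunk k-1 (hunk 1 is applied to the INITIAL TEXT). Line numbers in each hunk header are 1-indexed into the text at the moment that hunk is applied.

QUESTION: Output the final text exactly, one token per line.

Hunk 1: at line 8 remove [ykork,tvh] add [gtk,lvjd,thwc] -> 13 lines: jzao grlwt xgged pmeds afsc hgpib eybg cbnjb gtk lvjd thwc dnq luj
Hunk 2: at line 6 remove [cbnjb,gtk] add [dsi,cifgt,bxbn] -> 14 lines: jzao grlwt xgged pmeds afsc hgpib eybg dsi cifgt bxbn lvjd thwc dnq luj
Hunk 3: at line 6 remove [eybg] add [sprr] -> 14 lines: jzao grlwt xgged pmeds afsc hgpib sprr dsi cifgt bxbn lvjd thwc dnq luj
Hunk 4: at line 1 remove [xgged,pmeds,afsc] add [bbrh] -> 12 lines: jzao grlwt bbrh hgpib sprr dsi cifgt bxbn lvjd thwc dnq luj

Answer: jzao
grlwt
bbrh
hgpib
sprr
dsi
cifgt
bxbn
lvjd
thwc
dnq
luj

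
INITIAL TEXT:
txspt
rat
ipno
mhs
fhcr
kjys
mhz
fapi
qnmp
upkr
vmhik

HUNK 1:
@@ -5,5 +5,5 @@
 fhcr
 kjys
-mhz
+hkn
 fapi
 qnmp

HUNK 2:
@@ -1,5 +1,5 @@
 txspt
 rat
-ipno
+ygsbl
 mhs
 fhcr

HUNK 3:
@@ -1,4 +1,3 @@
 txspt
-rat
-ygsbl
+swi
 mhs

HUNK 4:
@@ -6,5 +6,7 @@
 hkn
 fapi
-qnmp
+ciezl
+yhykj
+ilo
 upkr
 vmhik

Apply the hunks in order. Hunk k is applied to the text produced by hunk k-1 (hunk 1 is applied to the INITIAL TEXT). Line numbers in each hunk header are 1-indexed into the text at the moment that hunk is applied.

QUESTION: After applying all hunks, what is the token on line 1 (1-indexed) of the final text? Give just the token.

Answer: txspt

Derivation:
Hunk 1: at line 5 remove [mhz] add [hkn] -> 11 lines: txspt rat ipno mhs fhcr kjys hkn fapi qnmp upkr vmhik
Hunk 2: at line 1 remove [ipno] add [ygsbl] -> 11 lines: txspt rat ygsbl mhs fhcr kjys hkn fapi qnmp upkr vmhik
Hunk 3: at line 1 remove [rat,ygsbl] add [swi] -> 10 lines: txspt swi mhs fhcr kjys hkn fapi qnmp upkr vmhik
Hunk 4: at line 6 remove [qnmp] add [ciezl,yhykj,ilo] -> 12 lines: txspt swi mhs fhcr kjys hkn fapi ciezl yhykj ilo upkr vmhik
Final line 1: txspt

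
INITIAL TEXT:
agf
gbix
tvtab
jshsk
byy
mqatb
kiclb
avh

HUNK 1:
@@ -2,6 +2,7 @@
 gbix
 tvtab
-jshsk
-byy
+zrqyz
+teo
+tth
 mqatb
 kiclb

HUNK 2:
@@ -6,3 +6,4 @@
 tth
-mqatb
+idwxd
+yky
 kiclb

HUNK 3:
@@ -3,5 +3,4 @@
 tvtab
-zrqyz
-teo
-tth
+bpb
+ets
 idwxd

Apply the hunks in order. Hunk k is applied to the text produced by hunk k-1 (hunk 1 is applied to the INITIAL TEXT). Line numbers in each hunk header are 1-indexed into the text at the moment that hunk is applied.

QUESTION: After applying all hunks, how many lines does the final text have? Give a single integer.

Hunk 1: at line 2 remove [jshsk,byy] add [zrqyz,teo,tth] -> 9 lines: agf gbix tvtab zrqyz teo tth mqatb kiclb avh
Hunk 2: at line 6 remove [mqatb] add [idwxd,yky] -> 10 lines: agf gbix tvtab zrqyz teo tth idwxd yky kiclb avh
Hunk 3: at line 3 remove [zrqyz,teo,tth] add [bpb,ets] -> 9 lines: agf gbix tvtab bpb ets idwxd yky kiclb avh
Final line count: 9

Answer: 9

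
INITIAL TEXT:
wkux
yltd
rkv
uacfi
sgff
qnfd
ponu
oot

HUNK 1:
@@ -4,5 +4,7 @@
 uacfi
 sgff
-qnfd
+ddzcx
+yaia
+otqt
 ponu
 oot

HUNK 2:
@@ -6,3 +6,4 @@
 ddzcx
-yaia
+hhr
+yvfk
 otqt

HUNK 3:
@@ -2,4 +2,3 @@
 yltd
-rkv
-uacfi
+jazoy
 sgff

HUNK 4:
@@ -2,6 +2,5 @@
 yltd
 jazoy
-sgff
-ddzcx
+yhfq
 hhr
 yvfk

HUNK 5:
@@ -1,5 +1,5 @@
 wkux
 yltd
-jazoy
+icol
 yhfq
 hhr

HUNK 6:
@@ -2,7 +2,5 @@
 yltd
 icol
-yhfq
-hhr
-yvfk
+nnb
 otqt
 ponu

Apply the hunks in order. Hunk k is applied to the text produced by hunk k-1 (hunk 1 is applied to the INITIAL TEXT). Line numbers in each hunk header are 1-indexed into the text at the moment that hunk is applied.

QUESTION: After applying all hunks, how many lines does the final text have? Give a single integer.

Hunk 1: at line 4 remove [qnfd] add [ddzcx,yaia,otqt] -> 10 lines: wkux yltd rkv uacfi sgff ddzcx yaia otqt ponu oot
Hunk 2: at line 6 remove [yaia] add [hhr,yvfk] -> 11 lines: wkux yltd rkv uacfi sgff ddzcx hhr yvfk otqt ponu oot
Hunk 3: at line 2 remove [rkv,uacfi] add [jazoy] -> 10 lines: wkux yltd jazoy sgff ddzcx hhr yvfk otqt ponu oot
Hunk 4: at line 2 remove [sgff,ddzcx] add [yhfq] -> 9 lines: wkux yltd jazoy yhfq hhr yvfk otqt ponu oot
Hunk 5: at line 1 remove [jazoy] add [icol] -> 9 lines: wkux yltd icol yhfq hhr yvfk otqt ponu oot
Hunk 6: at line 2 remove [yhfq,hhr,yvfk] add [nnb] -> 7 lines: wkux yltd icol nnb otqt ponu oot
Final line count: 7

Answer: 7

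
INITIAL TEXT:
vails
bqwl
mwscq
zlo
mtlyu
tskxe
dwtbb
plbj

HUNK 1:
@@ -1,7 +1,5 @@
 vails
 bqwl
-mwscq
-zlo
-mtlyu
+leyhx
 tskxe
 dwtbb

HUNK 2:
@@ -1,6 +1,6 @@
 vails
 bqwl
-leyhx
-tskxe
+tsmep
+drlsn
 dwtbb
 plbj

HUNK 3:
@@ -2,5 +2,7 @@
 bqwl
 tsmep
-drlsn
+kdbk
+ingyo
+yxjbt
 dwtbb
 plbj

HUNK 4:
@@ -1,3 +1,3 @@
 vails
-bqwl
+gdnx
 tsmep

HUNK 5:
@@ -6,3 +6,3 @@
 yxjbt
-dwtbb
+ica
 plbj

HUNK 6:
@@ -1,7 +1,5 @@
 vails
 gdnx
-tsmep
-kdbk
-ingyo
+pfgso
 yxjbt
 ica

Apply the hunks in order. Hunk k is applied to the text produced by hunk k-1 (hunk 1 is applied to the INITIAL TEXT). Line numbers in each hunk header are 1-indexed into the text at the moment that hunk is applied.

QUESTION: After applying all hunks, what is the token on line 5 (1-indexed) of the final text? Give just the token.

Hunk 1: at line 1 remove [mwscq,zlo,mtlyu] add [leyhx] -> 6 lines: vails bqwl leyhx tskxe dwtbb plbj
Hunk 2: at line 1 remove [leyhx,tskxe] add [tsmep,drlsn] -> 6 lines: vails bqwl tsmep drlsn dwtbb plbj
Hunk 3: at line 2 remove [drlsn] add [kdbk,ingyo,yxjbt] -> 8 lines: vails bqwl tsmep kdbk ingyo yxjbt dwtbb plbj
Hunk 4: at line 1 remove [bqwl] add [gdnx] -> 8 lines: vails gdnx tsmep kdbk ingyo yxjbt dwtbb plbj
Hunk 5: at line 6 remove [dwtbb] add [ica] -> 8 lines: vails gdnx tsmep kdbk ingyo yxjbt ica plbj
Hunk 6: at line 1 remove [tsmep,kdbk,ingyo] add [pfgso] -> 6 lines: vails gdnx pfgso yxjbt ica plbj
Final line 5: ica

Answer: ica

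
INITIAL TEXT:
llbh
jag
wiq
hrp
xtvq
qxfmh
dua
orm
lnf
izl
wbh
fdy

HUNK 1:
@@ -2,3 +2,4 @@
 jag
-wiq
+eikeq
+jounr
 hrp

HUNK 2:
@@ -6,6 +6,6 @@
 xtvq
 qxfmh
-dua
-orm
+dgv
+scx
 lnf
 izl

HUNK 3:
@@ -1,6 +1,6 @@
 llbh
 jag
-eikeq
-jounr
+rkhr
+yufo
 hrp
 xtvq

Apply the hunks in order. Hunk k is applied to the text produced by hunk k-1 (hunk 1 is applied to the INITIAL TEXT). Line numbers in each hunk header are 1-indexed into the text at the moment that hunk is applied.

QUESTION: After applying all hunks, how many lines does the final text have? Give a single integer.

Hunk 1: at line 2 remove [wiq] add [eikeq,jounr] -> 13 lines: llbh jag eikeq jounr hrp xtvq qxfmh dua orm lnf izl wbh fdy
Hunk 2: at line 6 remove [dua,orm] add [dgv,scx] -> 13 lines: llbh jag eikeq jounr hrp xtvq qxfmh dgv scx lnf izl wbh fdy
Hunk 3: at line 1 remove [eikeq,jounr] add [rkhr,yufo] -> 13 lines: llbh jag rkhr yufo hrp xtvq qxfmh dgv scx lnf izl wbh fdy
Final line count: 13

Answer: 13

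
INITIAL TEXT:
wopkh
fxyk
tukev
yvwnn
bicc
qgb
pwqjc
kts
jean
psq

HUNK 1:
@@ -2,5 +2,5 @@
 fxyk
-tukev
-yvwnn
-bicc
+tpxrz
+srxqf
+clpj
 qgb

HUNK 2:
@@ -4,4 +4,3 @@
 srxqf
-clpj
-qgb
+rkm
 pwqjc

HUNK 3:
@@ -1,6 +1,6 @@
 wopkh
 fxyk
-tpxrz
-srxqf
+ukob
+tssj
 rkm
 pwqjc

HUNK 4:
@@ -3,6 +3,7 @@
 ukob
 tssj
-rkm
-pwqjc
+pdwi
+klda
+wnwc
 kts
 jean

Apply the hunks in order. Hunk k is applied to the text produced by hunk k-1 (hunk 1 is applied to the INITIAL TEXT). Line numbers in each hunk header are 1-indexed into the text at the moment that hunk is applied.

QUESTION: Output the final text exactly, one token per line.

Hunk 1: at line 2 remove [tukev,yvwnn,bicc] add [tpxrz,srxqf,clpj] -> 10 lines: wopkh fxyk tpxrz srxqf clpj qgb pwqjc kts jean psq
Hunk 2: at line 4 remove [clpj,qgb] add [rkm] -> 9 lines: wopkh fxyk tpxrz srxqf rkm pwqjc kts jean psq
Hunk 3: at line 1 remove [tpxrz,srxqf] add [ukob,tssj] -> 9 lines: wopkh fxyk ukob tssj rkm pwqjc kts jean psq
Hunk 4: at line 3 remove [rkm,pwqjc] add [pdwi,klda,wnwc] -> 10 lines: wopkh fxyk ukob tssj pdwi klda wnwc kts jean psq

Answer: wopkh
fxyk
ukob
tssj
pdwi
klda
wnwc
kts
jean
psq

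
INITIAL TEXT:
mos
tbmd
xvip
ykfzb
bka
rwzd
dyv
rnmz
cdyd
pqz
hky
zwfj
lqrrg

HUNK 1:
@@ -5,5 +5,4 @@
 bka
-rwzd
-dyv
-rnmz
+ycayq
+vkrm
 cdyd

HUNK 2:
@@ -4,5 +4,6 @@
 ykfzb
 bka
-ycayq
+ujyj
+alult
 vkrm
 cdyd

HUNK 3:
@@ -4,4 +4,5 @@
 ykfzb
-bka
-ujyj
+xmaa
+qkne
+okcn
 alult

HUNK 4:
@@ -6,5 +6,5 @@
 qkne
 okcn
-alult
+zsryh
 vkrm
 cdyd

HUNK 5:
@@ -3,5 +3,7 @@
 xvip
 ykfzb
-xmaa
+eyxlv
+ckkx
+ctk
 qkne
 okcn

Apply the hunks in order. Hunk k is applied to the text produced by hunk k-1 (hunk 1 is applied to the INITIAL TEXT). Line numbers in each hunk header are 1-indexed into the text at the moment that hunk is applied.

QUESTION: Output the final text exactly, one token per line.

Hunk 1: at line 5 remove [rwzd,dyv,rnmz] add [ycayq,vkrm] -> 12 lines: mos tbmd xvip ykfzb bka ycayq vkrm cdyd pqz hky zwfj lqrrg
Hunk 2: at line 4 remove [ycayq] add [ujyj,alult] -> 13 lines: mos tbmd xvip ykfzb bka ujyj alult vkrm cdyd pqz hky zwfj lqrrg
Hunk 3: at line 4 remove [bka,ujyj] add [xmaa,qkne,okcn] -> 14 lines: mos tbmd xvip ykfzb xmaa qkne okcn alult vkrm cdyd pqz hky zwfj lqrrg
Hunk 4: at line 6 remove [alult] add [zsryh] -> 14 lines: mos tbmd xvip ykfzb xmaa qkne okcn zsryh vkrm cdyd pqz hky zwfj lqrrg
Hunk 5: at line 3 remove [xmaa] add [eyxlv,ckkx,ctk] -> 16 lines: mos tbmd xvip ykfzb eyxlv ckkx ctk qkne okcn zsryh vkrm cdyd pqz hky zwfj lqrrg

Answer: mos
tbmd
xvip
ykfzb
eyxlv
ckkx
ctk
qkne
okcn
zsryh
vkrm
cdyd
pqz
hky
zwfj
lqrrg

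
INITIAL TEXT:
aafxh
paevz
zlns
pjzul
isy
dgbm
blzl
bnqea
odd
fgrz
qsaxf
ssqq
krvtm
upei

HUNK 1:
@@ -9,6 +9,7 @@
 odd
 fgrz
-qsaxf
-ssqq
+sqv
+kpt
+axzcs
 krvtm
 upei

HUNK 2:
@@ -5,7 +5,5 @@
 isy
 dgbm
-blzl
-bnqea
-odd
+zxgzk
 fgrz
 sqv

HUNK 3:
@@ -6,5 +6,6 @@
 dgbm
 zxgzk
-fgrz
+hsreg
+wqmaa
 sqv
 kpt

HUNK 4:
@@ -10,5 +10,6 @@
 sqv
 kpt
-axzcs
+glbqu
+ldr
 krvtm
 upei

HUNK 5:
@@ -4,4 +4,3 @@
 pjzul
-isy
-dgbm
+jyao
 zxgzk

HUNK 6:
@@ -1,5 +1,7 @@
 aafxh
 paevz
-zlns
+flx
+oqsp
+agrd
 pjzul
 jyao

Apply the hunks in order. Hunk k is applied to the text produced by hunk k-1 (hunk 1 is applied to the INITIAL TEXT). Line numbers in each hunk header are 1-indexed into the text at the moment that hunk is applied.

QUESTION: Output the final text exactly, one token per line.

Answer: aafxh
paevz
flx
oqsp
agrd
pjzul
jyao
zxgzk
hsreg
wqmaa
sqv
kpt
glbqu
ldr
krvtm
upei

Derivation:
Hunk 1: at line 9 remove [qsaxf,ssqq] add [sqv,kpt,axzcs] -> 15 lines: aafxh paevz zlns pjzul isy dgbm blzl bnqea odd fgrz sqv kpt axzcs krvtm upei
Hunk 2: at line 5 remove [blzl,bnqea,odd] add [zxgzk] -> 13 lines: aafxh paevz zlns pjzul isy dgbm zxgzk fgrz sqv kpt axzcs krvtm upei
Hunk 3: at line 6 remove [fgrz] add [hsreg,wqmaa] -> 14 lines: aafxh paevz zlns pjzul isy dgbm zxgzk hsreg wqmaa sqv kpt axzcs krvtm upei
Hunk 4: at line 10 remove [axzcs] add [glbqu,ldr] -> 15 lines: aafxh paevz zlns pjzul isy dgbm zxgzk hsreg wqmaa sqv kpt glbqu ldr krvtm upei
Hunk 5: at line 4 remove [isy,dgbm] add [jyao] -> 14 lines: aafxh paevz zlns pjzul jyao zxgzk hsreg wqmaa sqv kpt glbqu ldr krvtm upei
Hunk 6: at line 1 remove [zlns] add [flx,oqsp,agrd] -> 16 lines: aafxh paevz flx oqsp agrd pjzul jyao zxgzk hsreg wqmaa sqv kpt glbqu ldr krvtm upei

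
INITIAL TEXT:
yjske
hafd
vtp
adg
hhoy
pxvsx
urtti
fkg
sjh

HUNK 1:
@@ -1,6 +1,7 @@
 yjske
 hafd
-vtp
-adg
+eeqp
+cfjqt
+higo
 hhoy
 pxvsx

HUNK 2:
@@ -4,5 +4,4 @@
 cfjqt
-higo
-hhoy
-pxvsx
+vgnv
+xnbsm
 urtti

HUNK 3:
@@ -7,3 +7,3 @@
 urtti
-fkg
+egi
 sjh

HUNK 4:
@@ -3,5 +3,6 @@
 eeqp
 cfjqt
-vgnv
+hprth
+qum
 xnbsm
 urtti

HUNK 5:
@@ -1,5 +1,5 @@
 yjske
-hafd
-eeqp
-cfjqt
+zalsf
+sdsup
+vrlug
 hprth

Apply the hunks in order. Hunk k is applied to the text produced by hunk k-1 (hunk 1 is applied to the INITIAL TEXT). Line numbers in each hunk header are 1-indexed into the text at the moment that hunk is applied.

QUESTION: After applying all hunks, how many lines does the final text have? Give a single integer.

Answer: 10

Derivation:
Hunk 1: at line 1 remove [vtp,adg] add [eeqp,cfjqt,higo] -> 10 lines: yjske hafd eeqp cfjqt higo hhoy pxvsx urtti fkg sjh
Hunk 2: at line 4 remove [higo,hhoy,pxvsx] add [vgnv,xnbsm] -> 9 lines: yjske hafd eeqp cfjqt vgnv xnbsm urtti fkg sjh
Hunk 3: at line 7 remove [fkg] add [egi] -> 9 lines: yjske hafd eeqp cfjqt vgnv xnbsm urtti egi sjh
Hunk 4: at line 3 remove [vgnv] add [hprth,qum] -> 10 lines: yjske hafd eeqp cfjqt hprth qum xnbsm urtti egi sjh
Hunk 5: at line 1 remove [hafd,eeqp,cfjqt] add [zalsf,sdsup,vrlug] -> 10 lines: yjske zalsf sdsup vrlug hprth qum xnbsm urtti egi sjh
Final line count: 10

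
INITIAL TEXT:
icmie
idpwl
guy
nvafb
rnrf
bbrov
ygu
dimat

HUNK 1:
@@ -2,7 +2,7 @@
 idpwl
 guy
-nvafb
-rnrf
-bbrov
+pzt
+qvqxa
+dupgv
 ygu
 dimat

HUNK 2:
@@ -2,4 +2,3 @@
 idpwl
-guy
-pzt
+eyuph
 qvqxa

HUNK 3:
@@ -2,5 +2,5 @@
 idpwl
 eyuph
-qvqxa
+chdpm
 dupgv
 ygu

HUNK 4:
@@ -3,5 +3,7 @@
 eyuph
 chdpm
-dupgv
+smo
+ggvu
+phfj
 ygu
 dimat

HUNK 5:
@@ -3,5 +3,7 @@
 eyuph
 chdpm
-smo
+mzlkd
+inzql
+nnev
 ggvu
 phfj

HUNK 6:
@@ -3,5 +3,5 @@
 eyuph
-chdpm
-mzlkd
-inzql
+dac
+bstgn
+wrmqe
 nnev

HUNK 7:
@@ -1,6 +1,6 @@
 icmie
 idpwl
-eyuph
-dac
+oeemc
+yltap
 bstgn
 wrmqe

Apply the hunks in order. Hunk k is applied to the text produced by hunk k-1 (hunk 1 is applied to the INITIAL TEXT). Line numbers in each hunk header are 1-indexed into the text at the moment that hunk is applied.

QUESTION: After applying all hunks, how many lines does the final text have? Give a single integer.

Hunk 1: at line 2 remove [nvafb,rnrf,bbrov] add [pzt,qvqxa,dupgv] -> 8 lines: icmie idpwl guy pzt qvqxa dupgv ygu dimat
Hunk 2: at line 2 remove [guy,pzt] add [eyuph] -> 7 lines: icmie idpwl eyuph qvqxa dupgv ygu dimat
Hunk 3: at line 2 remove [qvqxa] add [chdpm] -> 7 lines: icmie idpwl eyuph chdpm dupgv ygu dimat
Hunk 4: at line 3 remove [dupgv] add [smo,ggvu,phfj] -> 9 lines: icmie idpwl eyuph chdpm smo ggvu phfj ygu dimat
Hunk 5: at line 3 remove [smo] add [mzlkd,inzql,nnev] -> 11 lines: icmie idpwl eyuph chdpm mzlkd inzql nnev ggvu phfj ygu dimat
Hunk 6: at line 3 remove [chdpm,mzlkd,inzql] add [dac,bstgn,wrmqe] -> 11 lines: icmie idpwl eyuph dac bstgn wrmqe nnev ggvu phfj ygu dimat
Hunk 7: at line 1 remove [eyuph,dac] add [oeemc,yltap] -> 11 lines: icmie idpwl oeemc yltap bstgn wrmqe nnev ggvu phfj ygu dimat
Final line count: 11

Answer: 11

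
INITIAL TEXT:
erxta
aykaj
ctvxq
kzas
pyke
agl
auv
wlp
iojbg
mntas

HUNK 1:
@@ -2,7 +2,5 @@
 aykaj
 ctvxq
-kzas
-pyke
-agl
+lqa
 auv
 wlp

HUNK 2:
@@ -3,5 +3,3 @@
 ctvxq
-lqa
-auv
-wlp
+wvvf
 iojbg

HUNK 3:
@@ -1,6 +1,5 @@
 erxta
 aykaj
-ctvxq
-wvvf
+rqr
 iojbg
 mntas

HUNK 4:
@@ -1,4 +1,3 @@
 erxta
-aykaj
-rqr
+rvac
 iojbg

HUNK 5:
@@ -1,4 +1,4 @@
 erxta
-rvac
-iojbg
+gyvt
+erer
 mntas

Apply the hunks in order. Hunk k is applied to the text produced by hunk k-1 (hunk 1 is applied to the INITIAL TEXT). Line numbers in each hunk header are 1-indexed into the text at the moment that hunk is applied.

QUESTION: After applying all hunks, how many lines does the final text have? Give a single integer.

Answer: 4

Derivation:
Hunk 1: at line 2 remove [kzas,pyke,agl] add [lqa] -> 8 lines: erxta aykaj ctvxq lqa auv wlp iojbg mntas
Hunk 2: at line 3 remove [lqa,auv,wlp] add [wvvf] -> 6 lines: erxta aykaj ctvxq wvvf iojbg mntas
Hunk 3: at line 1 remove [ctvxq,wvvf] add [rqr] -> 5 lines: erxta aykaj rqr iojbg mntas
Hunk 4: at line 1 remove [aykaj,rqr] add [rvac] -> 4 lines: erxta rvac iojbg mntas
Hunk 5: at line 1 remove [rvac,iojbg] add [gyvt,erer] -> 4 lines: erxta gyvt erer mntas
Final line count: 4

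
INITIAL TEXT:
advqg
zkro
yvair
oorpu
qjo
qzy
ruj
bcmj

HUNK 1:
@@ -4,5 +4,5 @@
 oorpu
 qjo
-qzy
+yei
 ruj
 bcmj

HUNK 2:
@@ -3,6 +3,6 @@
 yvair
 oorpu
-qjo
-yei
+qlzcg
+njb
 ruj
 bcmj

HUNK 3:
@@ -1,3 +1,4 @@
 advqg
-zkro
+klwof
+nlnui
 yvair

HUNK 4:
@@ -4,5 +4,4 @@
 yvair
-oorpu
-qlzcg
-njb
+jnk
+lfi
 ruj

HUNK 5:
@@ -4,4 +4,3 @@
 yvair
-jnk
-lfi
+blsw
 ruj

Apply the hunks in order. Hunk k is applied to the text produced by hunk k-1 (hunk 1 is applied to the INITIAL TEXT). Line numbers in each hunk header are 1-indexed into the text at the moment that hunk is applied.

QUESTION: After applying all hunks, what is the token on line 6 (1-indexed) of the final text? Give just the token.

Hunk 1: at line 4 remove [qzy] add [yei] -> 8 lines: advqg zkro yvair oorpu qjo yei ruj bcmj
Hunk 2: at line 3 remove [qjo,yei] add [qlzcg,njb] -> 8 lines: advqg zkro yvair oorpu qlzcg njb ruj bcmj
Hunk 3: at line 1 remove [zkro] add [klwof,nlnui] -> 9 lines: advqg klwof nlnui yvair oorpu qlzcg njb ruj bcmj
Hunk 4: at line 4 remove [oorpu,qlzcg,njb] add [jnk,lfi] -> 8 lines: advqg klwof nlnui yvair jnk lfi ruj bcmj
Hunk 5: at line 4 remove [jnk,lfi] add [blsw] -> 7 lines: advqg klwof nlnui yvair blsw ruj bcmj
Final line 6: ruj

Answer: ruj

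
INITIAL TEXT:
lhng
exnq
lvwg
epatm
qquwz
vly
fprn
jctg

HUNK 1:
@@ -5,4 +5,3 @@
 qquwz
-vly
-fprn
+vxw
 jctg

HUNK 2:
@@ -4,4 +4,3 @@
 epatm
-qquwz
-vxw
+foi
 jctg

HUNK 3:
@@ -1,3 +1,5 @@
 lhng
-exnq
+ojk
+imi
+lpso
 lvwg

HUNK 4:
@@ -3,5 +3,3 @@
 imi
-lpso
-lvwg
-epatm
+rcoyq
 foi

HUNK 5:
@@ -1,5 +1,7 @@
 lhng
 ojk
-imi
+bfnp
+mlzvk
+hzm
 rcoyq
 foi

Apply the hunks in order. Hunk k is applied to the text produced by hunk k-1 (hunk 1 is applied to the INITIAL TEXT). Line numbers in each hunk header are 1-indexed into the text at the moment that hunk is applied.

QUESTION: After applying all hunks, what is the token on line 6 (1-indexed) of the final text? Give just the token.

Answer: rcoyq

Derivation:
Hunk 1: at line 5 remove [vly,fprn] add [vxw] -> 7 lines: lhng exnq lvwg epatm qquwz vxw jctg
Hunk 2: at line 4 remove [qquwz,vxw] add [foi] -> 6 lines: lhng exnq lvwg epatm foi jctg
Hunk 3: at line 1 remove [exnq] add [ojk,imi,lpso] -> 8 lines: lhng ojk imi lpso lvwg epatm foi jctg
Hunk 4: at line 3 remove [lpso,lvwg,epatm] add [rcoyq] -> 6 lines: lhng ojk imi rcoyq foi jctg
Hunk 5: at line 1 remove [imi] add [bfnp,mlzvk,hzm] -> 8 lines: lhng ojk bfnp mlzvk hzm rcoyq foi jctg
Final line 6: rcoyq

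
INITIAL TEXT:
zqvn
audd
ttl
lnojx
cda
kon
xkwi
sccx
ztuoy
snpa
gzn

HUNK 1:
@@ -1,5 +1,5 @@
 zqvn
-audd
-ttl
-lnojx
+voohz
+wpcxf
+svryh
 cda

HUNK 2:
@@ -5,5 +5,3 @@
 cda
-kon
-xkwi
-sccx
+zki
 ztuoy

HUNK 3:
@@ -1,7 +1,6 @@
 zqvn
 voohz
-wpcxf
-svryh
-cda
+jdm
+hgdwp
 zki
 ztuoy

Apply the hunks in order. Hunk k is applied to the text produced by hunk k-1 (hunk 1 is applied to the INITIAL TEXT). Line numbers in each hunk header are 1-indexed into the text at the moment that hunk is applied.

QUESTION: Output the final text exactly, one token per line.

Answer: zqvn
voohz
jdm
hgdwp
zki
ztuoy
snpa
gzn

Derivation:
Hunk 1: at line 1 remove [audd,ttl,lnojx] add [voohz,wpcxf,svryh] -> 11 lines: zqvn voohz wpcxf svryh cda kon xkwi sccx ztuoy snpa gzn
Hunk 2: at line 5 remove [kon,xkwi,sccx] add [zki] -> 9 lines: zqvn voohz wpcxf svryh cda zki ztuoy snpa gzn
Hunk 3: at line 1 remove [wpcxf,svryh,cda] add [jdm,hgdwp] -> 8 lines: zqvn voohz jdm hgdwp zki ztuoy snpa gzn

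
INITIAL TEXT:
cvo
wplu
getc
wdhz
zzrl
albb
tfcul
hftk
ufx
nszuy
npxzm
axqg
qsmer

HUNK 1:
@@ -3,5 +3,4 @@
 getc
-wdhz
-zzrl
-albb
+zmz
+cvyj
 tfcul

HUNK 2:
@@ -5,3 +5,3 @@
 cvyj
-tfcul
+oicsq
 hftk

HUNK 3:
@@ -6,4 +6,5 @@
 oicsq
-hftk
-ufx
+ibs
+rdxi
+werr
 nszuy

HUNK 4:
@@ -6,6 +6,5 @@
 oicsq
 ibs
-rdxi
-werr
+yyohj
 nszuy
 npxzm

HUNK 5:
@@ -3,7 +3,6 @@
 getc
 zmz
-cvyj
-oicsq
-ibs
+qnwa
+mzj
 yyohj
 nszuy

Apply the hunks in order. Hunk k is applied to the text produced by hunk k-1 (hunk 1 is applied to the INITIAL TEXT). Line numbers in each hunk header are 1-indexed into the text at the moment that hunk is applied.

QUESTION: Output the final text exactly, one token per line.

Hunk 1: at line 3 remove [wdhz,zzrl,albb] add [zmz,cvyj] -> 12 lines: cvo wplu getc zmz cvyj tfcul hftk ufx nszuy npxzm axqg qsmer
Hunk 2: at line 5 remove [tfcul] add [oicsq] -> 12 lines: cvo wplu getc zmz cvyj oicsq hftk ufx nszuy npxzm axqg qsmer
Hunk 3: at line 6 remove [hftk,ufx] add [ibs,rdxi,werr] -> 13 lines: cvo wplu getc zmz cvyj oicsq ibs rdxi werr nszuy npxzm axqg qsmer
Hunk 4: at line 6 remove [rdxi,werr] add [yyohj] -> 12 lines: cvo wplu getc zmz cvyj oicsq ibs yyohj nszuy npxzm axqg qsmer
Hunk 5: at line 3 remove [cvyj,oicsq,ibs] add [qnwa,mzj] -> 11 lines: cvo wplu getc zmz qnwa mzj yyohj nszuy npxzm axqg qsmer

Answer: cvo
wplu
getc
zmz
qnwa
mzj
yyohj
nszuy
npxzm
axqg
qsmer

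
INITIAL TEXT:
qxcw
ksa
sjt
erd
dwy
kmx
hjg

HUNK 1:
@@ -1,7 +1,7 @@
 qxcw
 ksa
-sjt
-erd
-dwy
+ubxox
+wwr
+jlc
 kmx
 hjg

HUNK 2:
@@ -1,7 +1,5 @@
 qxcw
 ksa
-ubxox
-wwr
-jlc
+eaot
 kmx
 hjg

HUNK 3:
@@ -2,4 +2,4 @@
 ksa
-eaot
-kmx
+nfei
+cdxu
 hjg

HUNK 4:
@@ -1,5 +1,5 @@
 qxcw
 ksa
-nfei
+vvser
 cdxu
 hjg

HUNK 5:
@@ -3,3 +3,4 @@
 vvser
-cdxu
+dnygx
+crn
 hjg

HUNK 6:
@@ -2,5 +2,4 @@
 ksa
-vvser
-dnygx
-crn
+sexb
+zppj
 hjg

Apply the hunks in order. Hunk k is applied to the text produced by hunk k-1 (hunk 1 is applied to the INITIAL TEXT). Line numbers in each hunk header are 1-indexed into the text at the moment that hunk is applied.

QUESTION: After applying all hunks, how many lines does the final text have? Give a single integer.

Hunk 1: at line 1 remove [sjt,erd,dwy] add [ubxox,wwr,jlc] -> 7 lines: qxcw ksa ubxox wwr jlc kmx hjg
Hunk 2: at line 1 remove [ubxox,wwr,jlc] add [eaot] -> 5 lines: qxcw ksa eaot kmx hjg
Hunk 3: at line 2 remove [eaot,kmx] add [nfei,cdxu] -> 5 lines: qxcw ksa nfei cdxu hjg
Hunk 4: at line 1 remove [nfei] add [vvser] -> 5 lines: qxcw ksa vvser cdxu hjg
Hunk 5: at line 3 remove [cdxu] add [dnygx,crn] -> 6 lines: qxcw ksa vvser dnygx crn hjg
Hunk 6: at line 2 remove [vvser,dnygx,crn] add [sexb,zppj] -> 5 lines: qxcw ksa sexb zppj hjg
Final line count: 5

Answer: 5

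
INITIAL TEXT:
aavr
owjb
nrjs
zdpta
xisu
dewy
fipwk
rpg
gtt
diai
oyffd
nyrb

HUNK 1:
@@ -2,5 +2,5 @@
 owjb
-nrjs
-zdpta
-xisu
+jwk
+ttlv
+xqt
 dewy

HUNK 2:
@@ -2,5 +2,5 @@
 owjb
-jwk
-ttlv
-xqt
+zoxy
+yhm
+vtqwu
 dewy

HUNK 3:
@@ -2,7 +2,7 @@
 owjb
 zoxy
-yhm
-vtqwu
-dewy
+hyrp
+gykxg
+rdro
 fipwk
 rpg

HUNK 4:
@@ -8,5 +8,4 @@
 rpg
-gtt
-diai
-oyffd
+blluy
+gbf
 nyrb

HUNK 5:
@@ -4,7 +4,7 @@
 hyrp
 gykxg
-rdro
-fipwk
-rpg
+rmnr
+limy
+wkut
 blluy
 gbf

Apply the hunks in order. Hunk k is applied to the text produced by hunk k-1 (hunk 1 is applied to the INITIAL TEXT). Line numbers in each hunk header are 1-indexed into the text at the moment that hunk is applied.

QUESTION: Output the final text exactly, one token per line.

Hunk 1: at line 2 remove [nrjs,zdpta,xisu] add [jwk,ttlv,xqt] -> 12 lines: aavr owjb jwk ttlv xqt dewy fipwk rpg gtt diai oyffd nyrb
Hunk 2: at line 2 remove [jwk,ttlv,xqt] add [zoxy,yhm,vtqwu] -> 12 lines: aavr owjb zoxy yhm vtqwu dewy fipwk rpg gtt diai oyffd nyrb
Hunk 3: at line 2 remove [yhm,vtqwu,dewy] add [hyrp,gykxg,rdro] -> 12 lines: aavr owjb zoxy hyrp gykxg rdro fipwk rpg gtt diai oyffd nyrb
Hunk 4: at line 8 remove [gtt,diai,oyffd] add [blluy,gbf] -> 11 lines: aavr owjb zoxy hyrp gykxg rdro fipwk rpg blluy gbf nyrb
Hunk 5: at line 4 remove [rdro,fipwk,rpg] add [rmnr,limy,wkut] -> 11 lines: aavr owjb zoxy hyrp gykxg rmnr limy wkut blluy gbf nyrb

Answer: aavr
owjb
zoxy
hyrp
gykxg
rmnr
limy
wkut
blluy
gbf
nyrb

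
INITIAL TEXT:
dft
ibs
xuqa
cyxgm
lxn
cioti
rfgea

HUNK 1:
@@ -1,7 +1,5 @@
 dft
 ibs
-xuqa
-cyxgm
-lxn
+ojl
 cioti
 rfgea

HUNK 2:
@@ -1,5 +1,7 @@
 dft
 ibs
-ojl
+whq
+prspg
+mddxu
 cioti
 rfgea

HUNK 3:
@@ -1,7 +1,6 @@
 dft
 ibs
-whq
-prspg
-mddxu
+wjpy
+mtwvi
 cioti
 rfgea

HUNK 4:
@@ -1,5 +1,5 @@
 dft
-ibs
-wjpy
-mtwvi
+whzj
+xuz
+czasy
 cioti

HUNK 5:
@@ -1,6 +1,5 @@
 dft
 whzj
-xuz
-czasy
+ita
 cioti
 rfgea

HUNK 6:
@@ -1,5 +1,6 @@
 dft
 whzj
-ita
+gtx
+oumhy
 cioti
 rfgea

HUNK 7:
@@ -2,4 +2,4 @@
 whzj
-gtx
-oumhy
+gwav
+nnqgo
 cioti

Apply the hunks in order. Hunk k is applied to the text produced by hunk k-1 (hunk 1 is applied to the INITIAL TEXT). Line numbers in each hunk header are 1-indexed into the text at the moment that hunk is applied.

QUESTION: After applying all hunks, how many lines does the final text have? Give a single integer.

Hunk 1: at line 1 remove [xuqa,cyxgm,lxn] add [ojl] -> 5 lines: dft ibs ojl cioti rfgea
Hunk 2: at line 1 remove [ojl] add [whq,prspg,mddxu] -> 7 lines: dft ibs whq prspg mddxu cioti rfgea
Hunk 3: at line 1 remove [whq,prspg,mddxu] add [wjpy,mtwvi] -> 6 lines: dft ibs wjpy mtwvi cioti rfgea
Hunk 4: at line 1 remove [ibs,wjpy,mtwvi] add [whzj,xuz,czasy] -> 6 lines: dft whzj xuz czasy cioti rfgea
Hunk 5: at line 1 remove [xuz,czasy] add [ita] -> 5 lines: dft whzj ita cioti rfgea
Hunk 6: at line 1 remove [ita] add [gtx,oumhy] -> 6 lines: dft whzj gtx oumhy cioti rfgea
Hunk 7: at line 2 remove [gtx,oumhy] add [gwav,nnqgo] -> 6 lines: dft whzj gwav nnqgo cioti rfgea
Final line count: 6

Answer: 6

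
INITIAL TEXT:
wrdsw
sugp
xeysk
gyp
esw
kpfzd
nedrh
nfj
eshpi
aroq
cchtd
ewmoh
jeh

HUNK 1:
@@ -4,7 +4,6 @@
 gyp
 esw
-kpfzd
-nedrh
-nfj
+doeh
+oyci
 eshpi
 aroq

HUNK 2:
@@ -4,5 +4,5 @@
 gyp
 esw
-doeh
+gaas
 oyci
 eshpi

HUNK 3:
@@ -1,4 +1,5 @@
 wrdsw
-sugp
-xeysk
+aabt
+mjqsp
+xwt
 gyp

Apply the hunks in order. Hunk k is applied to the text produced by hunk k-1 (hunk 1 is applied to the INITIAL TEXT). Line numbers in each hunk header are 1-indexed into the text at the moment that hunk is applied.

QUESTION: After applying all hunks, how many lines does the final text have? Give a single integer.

Hunk 1: at line 4 remove [kpfzd,nedrh,nfj] add [doeh,oyci] -> 12 lines: wrdsw sugp xeysk gyp esw doeh oyci eshpi aroq cchtd ewmoh jeh
Hunk 2: at line 4 remove [doeh] add [gaas] -> 12 lines: wrdsw sugp xeysk gyp esw gaas oyci eshpi aroq cchtd ewmoh jeh
Hunk 3: at line 1 remove [sugp,xeysk] add [aabt,mjqsp,xwt] -> 13 lines: wrdsw aabt mjqsp xwt gyp esw gaas oyci eshpi aroq cchtd ewmoh jeh
Final line count: 13

Answer: 13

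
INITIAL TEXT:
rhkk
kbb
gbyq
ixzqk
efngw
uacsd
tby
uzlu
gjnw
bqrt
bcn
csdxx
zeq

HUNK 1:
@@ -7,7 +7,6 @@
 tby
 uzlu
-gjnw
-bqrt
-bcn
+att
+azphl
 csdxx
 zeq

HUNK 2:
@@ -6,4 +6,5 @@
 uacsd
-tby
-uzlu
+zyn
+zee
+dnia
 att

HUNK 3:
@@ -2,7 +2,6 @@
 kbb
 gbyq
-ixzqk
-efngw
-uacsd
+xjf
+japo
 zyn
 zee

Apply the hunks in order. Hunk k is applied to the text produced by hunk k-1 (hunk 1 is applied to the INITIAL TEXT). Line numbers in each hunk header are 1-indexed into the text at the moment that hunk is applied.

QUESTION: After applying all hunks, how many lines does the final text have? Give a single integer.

Answer: 12

Derivation:
Hunk 1: at line 7 remove [gjnw,bqrt,bcn] add [att,azphl] -> 12 lines: rhkk kbb gbyq ixzqk efngw uacsd tby uzlu att azphl csdxx zeq
Hunk 2: at line 6 remove [tby,uzlu] add [zyn,zee,dnia] -> 13 lines: rhkk kbb gbyq ixzqk efngw uacsd zyn zee dnia att azphl csdxx zeq
Hunk 3: at line 2 remove [ixzqk,efngw,uacsd] add [xjf,japo] -> 12 lines: rhkk kbb gbyq xjf japo zyn zee dnia att azphl csdxx zeq
Final line count: 12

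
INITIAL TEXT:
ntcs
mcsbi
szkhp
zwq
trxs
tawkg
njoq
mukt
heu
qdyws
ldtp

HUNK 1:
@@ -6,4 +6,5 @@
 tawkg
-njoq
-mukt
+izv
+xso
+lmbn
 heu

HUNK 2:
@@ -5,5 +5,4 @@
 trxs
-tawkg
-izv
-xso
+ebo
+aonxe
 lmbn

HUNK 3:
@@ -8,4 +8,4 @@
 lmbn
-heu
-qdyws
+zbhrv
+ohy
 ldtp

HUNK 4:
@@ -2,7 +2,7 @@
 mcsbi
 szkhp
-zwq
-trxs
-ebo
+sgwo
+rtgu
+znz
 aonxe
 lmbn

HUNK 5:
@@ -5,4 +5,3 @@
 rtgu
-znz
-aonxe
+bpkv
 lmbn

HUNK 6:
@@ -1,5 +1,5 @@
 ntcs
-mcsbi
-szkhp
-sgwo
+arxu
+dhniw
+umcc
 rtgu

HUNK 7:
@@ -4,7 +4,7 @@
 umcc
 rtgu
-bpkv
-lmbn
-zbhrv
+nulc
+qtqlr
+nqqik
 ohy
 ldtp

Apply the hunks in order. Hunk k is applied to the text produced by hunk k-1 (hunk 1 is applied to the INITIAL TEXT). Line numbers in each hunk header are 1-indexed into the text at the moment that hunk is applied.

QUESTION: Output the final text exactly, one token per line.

Hunk 1: at line 6 remove [njoq,mukt] add [izv,xso,lmbn] -> 12 lines: ntcs mcsbi szkhp zwq trxs tawkg izv xso lmbn heu qdyws ldtp
Hunk 2: at line 5 remove [tawkg,izv,xso] add [ebo,aonxe] -> 11 lines: ntcs mcsbi szkhp zwq trxs ebo aonxe lmbn heu qdyws ldtp
Hunk 3: at line 8 remove [heu,qdyws] add [zbhrv,ohy] -> 11 lines: ntcs mcsbi szkhp zwq trxs ebo aonxe lmbn zbhrv ohy ldtp
Hunk 4: at line 2 remove [zwq,trxs,ebo] add [sgwo,rtgu,znz] -> 11 lines: ntcs mcsbi szkhp sgwo rtgu znz aonxe lmbn zbhrv ohy ldtp
Hunk 5: at line 5 remove [znz,aonxe] add [bpkv] -> 10 lines: ntcs mcsbi szkhp sgwo rtgu bpkv lmbn zbhrv ohy ldtp
Hunk 6: at line 1 remove [mcsbi,szkhp,sgwo] add [arxu,dhniw,umcc] -> 10 lines: ntcs arxu dhniw umcc rtgu bpkv lmbn zbhrv ohy ldtp
Hunk 7: at line 4 remove [bpkv,lmbn,zbhrv] add [nulc,qtqlr,nqqik] -> 10 lines: ntcs arxu dhniw umcc rtgu nulc qtqlr nqqik ohy ldtp

Answer: ntcs
arxu
dhniw
umcc
rtgu
nulc
qtqlr
nqqik
ohy
ldtp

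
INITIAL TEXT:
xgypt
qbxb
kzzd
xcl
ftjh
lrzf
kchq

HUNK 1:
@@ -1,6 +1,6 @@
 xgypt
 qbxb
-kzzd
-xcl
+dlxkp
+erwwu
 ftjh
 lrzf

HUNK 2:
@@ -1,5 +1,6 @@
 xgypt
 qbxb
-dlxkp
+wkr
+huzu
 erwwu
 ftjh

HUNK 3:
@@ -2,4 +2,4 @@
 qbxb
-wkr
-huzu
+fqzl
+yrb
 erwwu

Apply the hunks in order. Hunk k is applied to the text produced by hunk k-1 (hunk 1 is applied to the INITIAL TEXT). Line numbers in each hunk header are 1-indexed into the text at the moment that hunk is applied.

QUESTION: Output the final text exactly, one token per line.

Hunk 1: at line 1 remove [kzzd,xcl] add [dlxkp,erwwu] -> 7 lines: xgypt qbxb dlxkp erwwu ftjh lrzf kchq
Hunk 2: at line 1 remove [dlxkp] add [wkr,huzu] -> 8 lines: xgypt qbxb wkr huzu erwwu ftjh lrzf kchq
Hunk 3: at line 2 remove [wkr,huzu] add [fqzl,yrb] -> 8 lines: xgypt qbxb fqzl yrb erwwu ftjh lrzf kchq

Answer: xgypt
qbxb
fqzl
yrb
erwwu
ftjh
lrzf
kchq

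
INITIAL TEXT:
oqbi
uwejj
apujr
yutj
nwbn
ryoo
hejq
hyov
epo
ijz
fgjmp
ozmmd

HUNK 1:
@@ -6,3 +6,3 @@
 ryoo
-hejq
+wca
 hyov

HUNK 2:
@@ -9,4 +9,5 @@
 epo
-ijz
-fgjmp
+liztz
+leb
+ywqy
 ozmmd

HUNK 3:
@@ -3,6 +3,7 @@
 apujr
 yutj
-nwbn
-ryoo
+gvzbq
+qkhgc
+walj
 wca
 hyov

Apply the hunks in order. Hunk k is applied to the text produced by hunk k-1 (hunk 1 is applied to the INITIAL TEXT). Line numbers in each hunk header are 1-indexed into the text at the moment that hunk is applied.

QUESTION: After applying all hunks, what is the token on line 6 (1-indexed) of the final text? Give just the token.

Answer: qkhgc

Derivation:
Hunk 1: at line 6 remove [hejq] add [wca] -> 12 lines: oqbi uwejj apujr yutj nwbn ryoo wca hyov epo ijz fgjmp ozmmd
Hunk 2: at line 9 remove [ijz,fgjmp] add [liztz,leb,ywqy] -> 13 lines: oqbi uwejj apujr yutj nwbn ryoo wca hyov epo liztz leb ywqy ozmmd
Hunk 3: at line 3 remove [nwbn,ryoo] add [gvzbq,qkhgc,walj] -> 14 lines: oqbi uwejj apujr yutj gvzbq qkhgc walj wca hyov epo liztz leb ywqy ozmmd
Final line 6: qkhgc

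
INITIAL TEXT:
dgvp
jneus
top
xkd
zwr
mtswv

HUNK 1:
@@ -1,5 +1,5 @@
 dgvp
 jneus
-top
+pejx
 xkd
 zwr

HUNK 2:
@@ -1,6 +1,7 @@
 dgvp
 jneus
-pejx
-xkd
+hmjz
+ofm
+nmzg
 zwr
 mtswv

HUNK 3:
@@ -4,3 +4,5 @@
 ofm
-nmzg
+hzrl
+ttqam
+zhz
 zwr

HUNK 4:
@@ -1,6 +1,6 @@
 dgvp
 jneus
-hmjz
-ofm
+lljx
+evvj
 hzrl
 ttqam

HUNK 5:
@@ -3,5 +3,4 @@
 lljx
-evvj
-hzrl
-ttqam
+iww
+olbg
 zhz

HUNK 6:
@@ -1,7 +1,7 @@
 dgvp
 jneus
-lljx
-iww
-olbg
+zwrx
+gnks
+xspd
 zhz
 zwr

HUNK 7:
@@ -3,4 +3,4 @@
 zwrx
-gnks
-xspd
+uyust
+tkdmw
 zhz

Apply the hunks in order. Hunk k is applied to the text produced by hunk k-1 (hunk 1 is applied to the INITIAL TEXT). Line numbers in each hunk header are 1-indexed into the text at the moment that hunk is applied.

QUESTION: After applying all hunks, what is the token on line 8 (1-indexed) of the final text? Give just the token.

Hunk 1: at line 1 remove [top] add [pejx] -> 6 lines: dgvp jneus pejx xkd zwr mtswv
Hunk 2: at line 1 remove [pejx,xkd] add [hmjz,ofm,nmzg] -> 7 lines: dgvp jneus hmjz ofm nmzg zwr mtswv
Hunk 3: at line 4 remove [nmzg] add [hzrl,ttqam,zhz] -> 9 lines: dgvp jneus hmjz ofm hzrl ttqam zhz zwr mtswv
Hunk 4: at line 1 remove [hmjz,ofm] add [lljx,evvj] -> 9 lines: dgvp jneus lljx evvj hzrl ttqam zhz zwr mtswv
Hunk 5: at line 3 remove [evvj,hzrl,ttqam] add [iww,olbg] -> 8 lines: dgvp jneus lljx iww olbg zhz zwr mtswv
Hunk 6: at line 1 remove [lljx,iww,olbg] add [zwrx,gnks,xspd] -> 8 lines: dgvp jneus zwrx gnks xspd zhz zwr mtswv
Hunk 7: at line 3 remove [gnks,xspd] add [uyust,tkdmw] -> 8 lines: dgvp jneus zwrx uyust tkdmw zhz zwr mtswv
Final line 8: mtswv

Answer: mtswv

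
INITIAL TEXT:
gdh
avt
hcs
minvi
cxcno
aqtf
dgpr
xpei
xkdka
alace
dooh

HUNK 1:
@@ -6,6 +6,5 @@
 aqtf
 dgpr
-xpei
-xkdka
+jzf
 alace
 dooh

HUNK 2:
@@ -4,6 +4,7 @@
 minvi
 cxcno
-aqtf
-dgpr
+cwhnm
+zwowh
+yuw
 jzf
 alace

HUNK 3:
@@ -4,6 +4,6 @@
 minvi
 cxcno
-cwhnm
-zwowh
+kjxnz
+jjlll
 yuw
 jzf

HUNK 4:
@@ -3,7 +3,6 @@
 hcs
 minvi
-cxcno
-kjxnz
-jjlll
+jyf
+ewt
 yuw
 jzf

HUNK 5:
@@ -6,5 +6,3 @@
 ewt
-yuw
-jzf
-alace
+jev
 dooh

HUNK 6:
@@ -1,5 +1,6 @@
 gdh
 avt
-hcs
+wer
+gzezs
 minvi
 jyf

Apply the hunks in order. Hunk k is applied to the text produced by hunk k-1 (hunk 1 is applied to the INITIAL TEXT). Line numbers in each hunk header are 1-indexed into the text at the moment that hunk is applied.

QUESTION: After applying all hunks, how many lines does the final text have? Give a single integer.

Hunk 1: at line 6 remove [xpei,xkdka] add [jzf] -> 10 lines: gdh avt hcs minvi cxcno aqtf dgpr jzf alace dooh
Hunk 2: at line 4 remove [aqtf,dgpr] add [cwhnm,zwowh,yuw] -> 11 lines: gdh avt hcs minvi cxcno cwhnm zwowh yuw jzf alace dooh
Hunk 3: at line 4 remove [cwhnm,zwowh] add [kjxnz,jjlll] -> 11 lines: gdh avt hcs minvi cxcno kjxnz jjlll yuw jzf alace dooh
Hunk 4: at line 3 remove [cxcno,kjxnz,jjlll] add [jyf,ewt] -> 10 lines: gdh avt hcs minvi jyf ewt yuw jzf alace dooh
Hunk 5: at line 6 remove [yuw,jzf,alace] add [jev] -> 8 lines: gdh avt hcs minvi jyf ewt jev dooh
Hunk 6: at line 1 remove [hcs] add [wer,gzezs] -> 9 lines: gdh avt wer gzezs minvi jyf ewt jev dooh
Final line count: 9

Answer: 9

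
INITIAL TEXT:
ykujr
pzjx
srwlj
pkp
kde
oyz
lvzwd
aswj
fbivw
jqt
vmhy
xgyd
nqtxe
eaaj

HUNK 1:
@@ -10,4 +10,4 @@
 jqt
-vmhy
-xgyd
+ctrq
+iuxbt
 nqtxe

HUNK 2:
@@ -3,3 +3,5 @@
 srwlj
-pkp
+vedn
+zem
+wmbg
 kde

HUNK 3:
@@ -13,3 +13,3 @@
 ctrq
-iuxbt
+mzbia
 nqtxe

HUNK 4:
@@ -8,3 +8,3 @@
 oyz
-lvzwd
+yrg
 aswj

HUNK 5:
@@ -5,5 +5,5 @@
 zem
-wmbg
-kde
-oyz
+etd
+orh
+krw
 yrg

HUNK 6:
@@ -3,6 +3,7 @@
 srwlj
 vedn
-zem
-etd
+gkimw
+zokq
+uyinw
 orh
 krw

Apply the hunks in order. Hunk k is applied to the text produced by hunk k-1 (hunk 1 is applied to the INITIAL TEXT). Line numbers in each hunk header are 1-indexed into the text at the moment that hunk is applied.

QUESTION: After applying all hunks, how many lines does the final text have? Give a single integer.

Answer: 17

Derivation:
Hunk 1: at line 10 remove [vmhy,xgyd] add [ctrq,iuxbt] -> 14 lines: ykujr pzjx srwlj pkp kde oyz lvzwd aswj fbivw jqt ctrq iuxbt nqtxe eaaj
Hunk 2: at line 3 remove [pkp] add [vedn,zem,wmbg] -> 16 lines: ykujr pzjx srwlj vedn zem wmbg kde oyz lvzwd aswj fbivw jqt ctrq iuxbt nqtxe eaaj
Hunk 3: at line 13 remove [iuxbt] add [mzbia] -> 16 lines: ykujr pzjx srwlj vedn zem wmbg kde oyz lvzwd aswj fbivw jqt ctrq mzbia nqtxe eaaj
Hunk 4: at line 8 remove [lvzwd] add [yrg] -> 16 lines: ykujr pzjx srwlj vedn zem wmbg kde oyz yrg aswj fbivw jqt ctrq mzbia nqtxe eaaj
Hunk 5: at line 5 remove [wmbg,kde,oyz] add [etd,orh,krw] -> 16 lines: ykujr pzjx srwlj vedn zem etd orh krw yrg aswj fbivw jqt ctrq mzbia nqtxe eaaj
Hunk 6: at line 3 remove [zem,etd] add [gkimw,zokq,uyinw] -> 17 lines: ykujr pzjx srwlj vedn gkimw zokq uyinw orh krw yrg aswj fbivw jqt ctrq mzbia nqtxe eaaj
Final line count: 17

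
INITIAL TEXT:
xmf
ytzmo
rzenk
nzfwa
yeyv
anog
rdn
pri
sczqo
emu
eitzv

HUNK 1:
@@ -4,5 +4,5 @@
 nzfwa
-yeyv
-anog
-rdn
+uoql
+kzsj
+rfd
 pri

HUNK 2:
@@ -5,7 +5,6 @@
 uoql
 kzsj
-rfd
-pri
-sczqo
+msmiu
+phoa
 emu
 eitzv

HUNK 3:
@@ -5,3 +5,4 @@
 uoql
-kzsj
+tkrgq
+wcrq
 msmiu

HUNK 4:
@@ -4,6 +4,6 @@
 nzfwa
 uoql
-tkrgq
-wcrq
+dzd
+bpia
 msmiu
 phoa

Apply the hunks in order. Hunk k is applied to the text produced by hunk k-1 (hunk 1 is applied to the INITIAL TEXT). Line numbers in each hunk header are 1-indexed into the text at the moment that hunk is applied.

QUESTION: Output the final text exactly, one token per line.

Hunk 1: at line 4 remove [yeyv,anog,rdn] add [uoql,kzsj,rfd] -> 11 lines: xmf ytzmo rzenk nzfwa uoql kzsj rfd pri sczqo emu eitzv
Hunk 2: at line 5 remove [rfd,pri,sczqo] add [msmiu,phoa] -> 10 lines: xmf ytzmo rzenk nzfwa uoql kzsj msmiu phoa emu eitzv
Hunk 3: at line 5 remove [kzsj] add [tkrgq,wcrq] -> 11 lines: xmf ytzmo rzenk nzfwa uoql tkrgq wcrq msmiu phoa emu eitzv
Hunk 4: at line 4 remove [tkrgq,wcrq] add [dzd,bpia] -> 11 lines: xmf ytzmo rzenk nzfwa uoql dzd bpia msmiu phoa emu eitzv

Answer: xmf
ytzmo
rzenk
nzfwa
uoql
dzd
bpia
msmiu
phoa
emu
eitzv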